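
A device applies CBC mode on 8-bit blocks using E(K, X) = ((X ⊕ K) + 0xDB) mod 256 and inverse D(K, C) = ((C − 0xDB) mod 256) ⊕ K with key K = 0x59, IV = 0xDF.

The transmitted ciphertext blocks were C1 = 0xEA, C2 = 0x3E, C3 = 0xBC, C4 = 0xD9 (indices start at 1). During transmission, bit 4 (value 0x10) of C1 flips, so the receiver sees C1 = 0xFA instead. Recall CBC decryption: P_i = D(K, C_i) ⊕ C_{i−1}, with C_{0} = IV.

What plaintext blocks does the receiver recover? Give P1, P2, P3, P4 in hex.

Only C1 changed, to 0xFA. In CBC, a change in C_i garbles P_i and flips the same bit in P_{i+1}. Decrypting the received ciphertext:
P1: D(K, 0xFA) = 0x46; 0x46 ⊕ 0xDF = 0x99.
P2: D(K, 0x3E) = 0x3A; 0x3A ⊕ 0xFA = 0xC0.
P3: D(K, 0xBC) = 0xB8; 0xB8 ⊕ 0x3E = 0x86.
P4: D(K, 0xD9) = 0xA7; 0xA7 ⊕ 0xBC = 0x1B.
Blocks that differ from the original plaintext: P1, P2.

P1 = 0x99, P2 = 0xC0, P3 = 0x86, P4 = 0x1B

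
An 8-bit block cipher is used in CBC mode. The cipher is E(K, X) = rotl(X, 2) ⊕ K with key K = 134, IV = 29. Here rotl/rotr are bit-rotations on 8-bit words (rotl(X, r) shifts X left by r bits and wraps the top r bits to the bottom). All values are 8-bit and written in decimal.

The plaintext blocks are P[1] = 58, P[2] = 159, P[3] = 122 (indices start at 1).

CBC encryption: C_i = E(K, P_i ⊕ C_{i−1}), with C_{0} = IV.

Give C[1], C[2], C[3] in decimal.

C[1]: P[1] ⊕ 29 = 39; E(K, 39) = 26.
C[2]: P[2] ⊕ 26 = 133; E(K, 133) = 144.
C[3]: P[3] ⊕ 144 = 234; E(K, 234) = 45.

C[1] = 26, C[2] = 144, C[3] = 45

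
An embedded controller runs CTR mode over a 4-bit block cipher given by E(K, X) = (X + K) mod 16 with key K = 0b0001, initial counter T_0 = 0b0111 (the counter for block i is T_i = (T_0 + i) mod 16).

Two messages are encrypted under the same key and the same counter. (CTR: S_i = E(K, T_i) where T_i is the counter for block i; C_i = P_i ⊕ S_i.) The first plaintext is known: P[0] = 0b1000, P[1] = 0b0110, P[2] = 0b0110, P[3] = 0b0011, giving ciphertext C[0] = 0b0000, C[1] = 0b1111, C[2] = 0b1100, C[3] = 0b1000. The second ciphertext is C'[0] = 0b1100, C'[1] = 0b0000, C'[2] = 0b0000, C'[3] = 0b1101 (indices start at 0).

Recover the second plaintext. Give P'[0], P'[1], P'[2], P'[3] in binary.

In CTR with a reused counter, both messages share the same keystream S_i, so C_i ⊕ C'_i = P_i ⊕ P'_i and thus P'_i = P_i ⊕ C_i ⊕ C'_i.
P'[0]: 0b1000 ⊕ 0b0000 ⊕ 0b1100 = 0b0100.
P'[1]: 0b0110 ⊕ 0b1111 ⊕ 0b0000 = 0b1001.
P'[2]: 0b0110 ⊕ 0b1100 ⊕ 0b0000 = 0b1010.
P'[3]: 0b0011 ⊕ 0b1000 ⊕ 0b1101 = 0b0110.

P'[0] = 0b0100, P'[1] = 0b1001, P'[2] = 0b1010, P'[3] = 0b0110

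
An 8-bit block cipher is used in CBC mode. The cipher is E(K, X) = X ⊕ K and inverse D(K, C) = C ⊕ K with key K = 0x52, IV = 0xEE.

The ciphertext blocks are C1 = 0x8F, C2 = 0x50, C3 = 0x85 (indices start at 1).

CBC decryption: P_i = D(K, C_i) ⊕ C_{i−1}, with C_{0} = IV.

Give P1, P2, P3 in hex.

P1: D(K, 0x8F) = 0xDD; 0xDD ⊕ 0xEE = 0x33.
P2: D(K, 0x50) = 0x02; 0x02 ⊕ 0x8F = 0x8D.
P3: D(K, 0x85) = 0xD7; 0xD7 ⊕ 0x50 = 0x87.

P1 = 0x33, P2 = 0x8D, P3 = 0x87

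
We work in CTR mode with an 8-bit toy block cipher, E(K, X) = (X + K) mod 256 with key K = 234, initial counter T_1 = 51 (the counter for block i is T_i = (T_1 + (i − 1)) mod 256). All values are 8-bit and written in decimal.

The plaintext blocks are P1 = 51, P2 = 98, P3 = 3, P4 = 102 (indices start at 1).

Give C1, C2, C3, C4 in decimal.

C1 = 46, C2 = 124, C3 = 28, C4 = 70

CTR encryption: S_i = E(K, T_i) where T_i is the counter for block i; C_i = P_i ⊕ S_i.
C1: T = 51, S = E(K, T) = 29; 51 ⊕ 29 = 46.
C2: T = 52, S = E(K, T) = 30; 98 ⊕ 30 = 124.
C3: T = 53, S = E(K, T) = 31; 3 ⊕ 31 = 28.
C4: T = 54, S = E(K, T) = 32; 102 ⊕ 32 = 70.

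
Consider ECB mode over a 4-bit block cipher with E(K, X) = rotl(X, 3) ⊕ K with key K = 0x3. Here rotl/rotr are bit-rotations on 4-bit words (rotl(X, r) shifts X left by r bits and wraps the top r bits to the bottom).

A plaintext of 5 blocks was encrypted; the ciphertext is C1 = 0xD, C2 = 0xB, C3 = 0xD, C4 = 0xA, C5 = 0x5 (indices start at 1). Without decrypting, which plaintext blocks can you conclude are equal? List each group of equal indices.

P1 = P3

ECB encrypts each block independently with the same key, so equal ciphertext blocks imply equal plaintext blocks.
C1 = C3 = 0xD, so P1 = P3.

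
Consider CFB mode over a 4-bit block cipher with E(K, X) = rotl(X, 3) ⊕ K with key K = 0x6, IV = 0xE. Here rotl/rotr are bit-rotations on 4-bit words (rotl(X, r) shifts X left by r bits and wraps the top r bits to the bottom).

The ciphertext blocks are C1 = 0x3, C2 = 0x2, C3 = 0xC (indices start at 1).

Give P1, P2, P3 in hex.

P1 = 0x2, P2 = 0xD, P3 = 0xB

CFB decryption: P_i = C_i ⊕ E(K, C_{i−1}), with C_{0} = IV.
P1: E(K, 0xE) = 0x1; 0x3 ⊕ 0x1 = 0x2.
P2: E(K, 0x3) = 0xF; 0x2 ⊕ 0xF = 0xD.
P3: E(K, 0x2) = 0x7; 0xC ⊕ 0x7 = 0xB.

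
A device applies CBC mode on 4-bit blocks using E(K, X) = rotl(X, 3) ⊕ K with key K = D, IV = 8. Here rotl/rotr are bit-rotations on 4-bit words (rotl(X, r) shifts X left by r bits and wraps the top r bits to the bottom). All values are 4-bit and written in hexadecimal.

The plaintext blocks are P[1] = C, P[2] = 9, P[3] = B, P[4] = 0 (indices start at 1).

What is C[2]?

CBC encryption: C_i = E(K, P_i ⊕ C_{i−1}), with C_{0} = IV.
C[1]: P[1] ⊕ 8 = 4; E(K, 4) = F.
C[2]: P[2] ⊕ F = 6; E(K, 6) = E.

C[2] = E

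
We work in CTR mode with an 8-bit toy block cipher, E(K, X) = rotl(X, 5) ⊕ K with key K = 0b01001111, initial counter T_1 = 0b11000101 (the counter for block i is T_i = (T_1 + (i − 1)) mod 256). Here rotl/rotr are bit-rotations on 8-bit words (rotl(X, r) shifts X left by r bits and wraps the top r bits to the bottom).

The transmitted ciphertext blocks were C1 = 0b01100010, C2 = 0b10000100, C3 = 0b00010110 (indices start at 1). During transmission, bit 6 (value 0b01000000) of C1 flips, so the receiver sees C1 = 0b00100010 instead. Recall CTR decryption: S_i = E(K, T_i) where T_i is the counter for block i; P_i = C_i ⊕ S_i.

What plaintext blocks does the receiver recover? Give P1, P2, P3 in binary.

P1 = 0b11010101, P2 = 0b00010011, P3 = 0b10100001

Only C1 changed, to 0b00100010. In CTR, a change in C_i flips the same bit in P_i only; the keystream is unaffected. Decrypting the received ciphertext:
P1: T = 0b11000101, S = E(K, T) = 0b11110111; 0b00100010 ⊕ 0b11110111 = 0b11010101.
P2: T = 0b11000110, S = E(K, T) = 0b10010111; 0b10000100 ⊕ 0b10010111 = 0b00010011.
P3: T = 0b11000111, S = E(K, T) = 0b10110111; 0b00010110 ⊕ 0b10110111 = 0b10100001.
Blocks that differ from the original plaintext: P1.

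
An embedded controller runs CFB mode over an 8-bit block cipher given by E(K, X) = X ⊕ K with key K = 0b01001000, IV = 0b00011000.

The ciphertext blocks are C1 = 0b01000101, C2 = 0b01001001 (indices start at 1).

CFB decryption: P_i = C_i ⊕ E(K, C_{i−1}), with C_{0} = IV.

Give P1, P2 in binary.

P1: E(K, 0b00011000) = 0b01010000; 0b01000101 ⊕ 0b01010000 = 0b00010101.
P2: E(K, 0b01000101) = 0b00001101; 0b01001001 ⊕ 0b00001101 = 0b01000100.

P1 = 0b00010101, P2 = 0b01000100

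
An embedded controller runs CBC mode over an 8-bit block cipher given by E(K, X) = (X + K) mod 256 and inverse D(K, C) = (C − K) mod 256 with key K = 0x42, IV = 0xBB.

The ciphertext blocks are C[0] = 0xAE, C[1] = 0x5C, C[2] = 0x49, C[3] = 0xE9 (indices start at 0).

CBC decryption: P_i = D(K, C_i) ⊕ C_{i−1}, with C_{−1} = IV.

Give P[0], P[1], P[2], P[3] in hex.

P[0] = 0xD7, P[1] = 0xB4, P[2] = 0x5B, P[3] = 0xEE

P[0]: D(K, 0xAE) = 0x6C; 0x6C ⊕ 0xBB = 0xD7.
P[1]: D(K, 0x5C) = 0x1A; 0x1A ⊕ 0xAE = 0xB4.
P[2]: D(K, 0x49) = 0x07; 0x07 ⊕ 0x5C = 0x5B.
P[3]: D(K, 0xE9) = 0xA7; 0xA7 ⊕ 0x49 = 0xEE.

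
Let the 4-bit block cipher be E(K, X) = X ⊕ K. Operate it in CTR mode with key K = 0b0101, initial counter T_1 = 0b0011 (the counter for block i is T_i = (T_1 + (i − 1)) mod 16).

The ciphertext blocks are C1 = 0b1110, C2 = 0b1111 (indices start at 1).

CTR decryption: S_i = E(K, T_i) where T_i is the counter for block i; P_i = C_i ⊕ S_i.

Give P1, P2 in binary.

P1 = 0b1000, P2 = 0b1110

P1: T = 0b0011, S = E(K, T) = 0b0110; 0b1110 ⊕ 0b0110 = 0b1000.
P2: T = 0b0100, S = E(K, T) = 0b0001; 0b1111 ⊕ 0b0001 = 0b1110.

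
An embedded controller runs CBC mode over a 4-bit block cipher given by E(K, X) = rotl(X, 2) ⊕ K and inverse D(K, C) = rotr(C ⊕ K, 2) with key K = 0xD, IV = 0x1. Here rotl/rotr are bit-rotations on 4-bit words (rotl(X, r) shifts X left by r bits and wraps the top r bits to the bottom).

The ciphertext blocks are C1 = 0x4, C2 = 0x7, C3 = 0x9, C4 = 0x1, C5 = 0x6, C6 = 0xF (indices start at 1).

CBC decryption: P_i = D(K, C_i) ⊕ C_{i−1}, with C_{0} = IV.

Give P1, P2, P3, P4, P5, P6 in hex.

P1 = 0x7, P2 = 0xE, P3 = 0x6, P4 = 0xA, P5 = 0xF, P6 = 0xE

P1: D(K, 0x4) = 0x6; 0x6 ⊕ 0x1 = 0x7.
P2: D(K, 0x7) = 0xA; 0xA ⊕ 0x4 = 0xE.
P3: D(K, 0x9) = 0x1; 0x1 ⊕ 0x7 = 0x6.
P4: D(K, 0x1) = 0x3; 0x3 ⊕ 0x9 = 0xA.
P5: D(K, 0x6) = 0xE; 0xE ⊕ 0x1 = 0xF.
P6: D(K, 0xF) = 0x8; 0x8 ⊕ 0x6 = 0xE.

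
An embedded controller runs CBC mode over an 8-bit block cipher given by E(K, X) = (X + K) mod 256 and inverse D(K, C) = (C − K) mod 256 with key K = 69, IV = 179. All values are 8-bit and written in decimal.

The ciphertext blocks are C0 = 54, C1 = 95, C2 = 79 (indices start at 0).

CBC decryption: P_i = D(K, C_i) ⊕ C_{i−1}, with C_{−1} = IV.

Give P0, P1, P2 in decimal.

P0 = 66, P1 = 44, P2 = 85

P0: D(K, 54) = 241; 241 ⊕ 179 = 66.
P1: D(K, 95) = 26; 26 ⊕ 54 = 44.
P2: D(K, 79) = 10; 10 ⊕ 95 = 85.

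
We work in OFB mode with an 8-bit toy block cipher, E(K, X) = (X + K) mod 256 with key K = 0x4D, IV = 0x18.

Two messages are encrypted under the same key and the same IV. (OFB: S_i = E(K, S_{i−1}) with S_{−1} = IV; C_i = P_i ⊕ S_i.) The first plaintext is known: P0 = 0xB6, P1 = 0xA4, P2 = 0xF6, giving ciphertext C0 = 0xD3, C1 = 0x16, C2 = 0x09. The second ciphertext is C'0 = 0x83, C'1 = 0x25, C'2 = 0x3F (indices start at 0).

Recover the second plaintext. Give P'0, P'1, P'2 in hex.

In OFB with a reused IV, both messages share the same keystream S_i, so C_i ⊕ C'_i = P_i ⊕ P'_i and thus P'_i = P_i ⊕ C_i ⊕ C'_i.
P'0: 0xB6 ⊕ 0xD3 ⊕ 0x83 = 0xE6.
P'1: 0xA4 ⊕ 0x16 ⊕ 0x25 = 0x97.
P'2: 0xF6 ⊕ 0x09 ⊕ 0x3F = 0xC0.

P'0 = 0xE6, P'1 = 0x97, P'2 = 0xC0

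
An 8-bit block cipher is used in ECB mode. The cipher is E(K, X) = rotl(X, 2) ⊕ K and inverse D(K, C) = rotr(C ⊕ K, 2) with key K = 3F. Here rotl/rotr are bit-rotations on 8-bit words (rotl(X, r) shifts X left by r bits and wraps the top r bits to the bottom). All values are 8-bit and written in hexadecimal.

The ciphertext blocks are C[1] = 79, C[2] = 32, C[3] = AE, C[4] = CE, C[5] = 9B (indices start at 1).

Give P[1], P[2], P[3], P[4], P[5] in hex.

ECB decryption: P_i = D(K, C_i).
P[1]: D(K, 79) = 91.
P[2]: D(K, 32) = 43.
P[3]: D(K, AE) = 64.
P[4]: D(K, CE) = 7C.
P[5]: D(K, 9B) = 29.

P[1] = 91, P[2] = 43, P[3] = 64, P[4] = 7C, P[5] = 29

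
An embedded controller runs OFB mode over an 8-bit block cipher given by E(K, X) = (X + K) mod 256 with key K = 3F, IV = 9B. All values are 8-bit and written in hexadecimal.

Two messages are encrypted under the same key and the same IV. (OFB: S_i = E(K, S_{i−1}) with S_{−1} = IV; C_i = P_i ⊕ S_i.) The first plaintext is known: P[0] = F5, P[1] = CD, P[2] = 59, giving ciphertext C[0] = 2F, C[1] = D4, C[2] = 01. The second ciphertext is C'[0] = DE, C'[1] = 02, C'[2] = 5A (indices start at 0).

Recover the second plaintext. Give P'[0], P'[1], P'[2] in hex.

P'[0] = 04, P'[1] = 1B, P'[2] = 02

In OFB with a reused IV, both messages share the same keystream S_i, so C_i ⊕ C'_i = P_i ⊕ P'_i and thus P'_i = P_i ⊕ C_i ⊕ C'_i.
P'[0]: F5 ⊕ 2F ⊕ DE = 04.
P'[1]: CD ⊕ D4 ⊕ 02 = 1B.
P'[2]: 59 ⊕ 01 ⊕ 5A = 02.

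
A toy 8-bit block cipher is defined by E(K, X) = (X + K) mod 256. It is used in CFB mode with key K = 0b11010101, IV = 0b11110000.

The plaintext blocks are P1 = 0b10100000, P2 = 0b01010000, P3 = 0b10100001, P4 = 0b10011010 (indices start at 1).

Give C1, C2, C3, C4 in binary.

C1 = 0b01100101, C2 = 0b01101010, C3 = 0b10011110, C4 = 0b11101001

CFB encryption: C_i = P_i ⊕ E(K, C_{i−1}), with C_{0} = IV.
C1: E(K, 0b11110000) = 0b11000101; 0b10100000 ⊕ 0b11000101 = 0b01100101.
C2: E(K, 0b01100101) = 0b00111010; 0b01010000 ⊕ 0b00111010 = 0b01101010.
C3: E(K, 0b01101010) = 0b00111111; 0b10100001 ⊕ 0b00111111 = 0b10011110.
C4: E(K, 0b10011110) = 0b01110011; 0b10011010 ⊕ 0b01110011 = 0b11101001.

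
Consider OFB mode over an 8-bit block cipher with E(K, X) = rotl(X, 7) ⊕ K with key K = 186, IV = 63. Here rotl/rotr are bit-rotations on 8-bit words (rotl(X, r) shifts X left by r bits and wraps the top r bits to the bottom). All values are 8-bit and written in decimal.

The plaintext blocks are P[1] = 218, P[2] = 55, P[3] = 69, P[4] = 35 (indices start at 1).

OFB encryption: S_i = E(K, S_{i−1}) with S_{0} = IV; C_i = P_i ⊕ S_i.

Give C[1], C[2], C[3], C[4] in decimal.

C[1] = 255, C[2] = 31, C[3] = 235, C[4] = 206

C[1]: S = E(K, 63) = 37; 218 ⊕ 37 = 255.
C[2]: S = E(K, 37) = 40; 55 ⊕ 40 = 31.
C[3]: S = E(K, 40) = 174; 69 ⊕ 174 = 235.
C[4]: S = E(K, 174) = 237; 35 ⊕ 237 = 206.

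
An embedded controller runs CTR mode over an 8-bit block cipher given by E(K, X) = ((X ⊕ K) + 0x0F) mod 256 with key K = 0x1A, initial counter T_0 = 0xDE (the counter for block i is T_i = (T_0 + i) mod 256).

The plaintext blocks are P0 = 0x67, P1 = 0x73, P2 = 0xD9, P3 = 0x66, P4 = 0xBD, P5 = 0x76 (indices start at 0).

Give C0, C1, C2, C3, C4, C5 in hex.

C0 = 0xB4, C1 = 0xA7, C2 = 0xD0, C3 = 0x6C, C4 = 0xBA, C5 = 0x7E

CTR encryption: S_i = E(K, T_i) where T_i is the counter for block i; C_i = P_i ⊕ S_i.
C0: T = 0xDE, S = E(K, T) = 0xD3; 0x67 ⊕ 0xD3 = 0xB4.
C1: T = 0xDF, S = E(K, T) = 0xD4; 0x73 ⊕ 0xD4 = 0xA7.
C2: T = 0xE0, S = E(K, T) = 0x09; 0xD9 ⊕ 0x09 = 0xD0.
C3: T = 0xE1, S = E(K, T) = 0x0A; 0x66 ⊕ 0x0A = 0x6C.
C4: T = 0xE2, S = E(K, T) = 0x07; 0xBD ⊕ 0x07 = 0xBA.
C5: T = 0xE3, S = E(K, T) = 0x08; 0x76 ⊕ 0x08 = 0x7E.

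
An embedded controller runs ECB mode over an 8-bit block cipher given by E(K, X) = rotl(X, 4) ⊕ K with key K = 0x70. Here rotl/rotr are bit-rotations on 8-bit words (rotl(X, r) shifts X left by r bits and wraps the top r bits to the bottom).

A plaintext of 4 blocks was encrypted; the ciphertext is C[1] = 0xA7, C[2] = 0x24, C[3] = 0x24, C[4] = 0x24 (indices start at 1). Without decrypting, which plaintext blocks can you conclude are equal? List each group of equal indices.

ECB encrypts each block independently with the same key, so equal ciphertext blocks imply equal plaintext blocks.
C[2] = C[3] = C[4] = 0x24, so P[2] = P[3] = P[4].

P[2] = P[3] = P[4]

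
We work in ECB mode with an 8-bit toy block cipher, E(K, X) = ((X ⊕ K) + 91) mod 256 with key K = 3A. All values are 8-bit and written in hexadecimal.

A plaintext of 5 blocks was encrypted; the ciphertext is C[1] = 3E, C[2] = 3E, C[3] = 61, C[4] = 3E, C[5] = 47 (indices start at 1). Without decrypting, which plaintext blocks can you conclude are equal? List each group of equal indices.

P[1] = P[2] = P[4]

ECB encrypts each block independently with the same key, so equal ciphertext blocks imply equal plaintext blocks.
C[1] = C[2] = C[4] = 3E, so P[1] = P[2] = P[4].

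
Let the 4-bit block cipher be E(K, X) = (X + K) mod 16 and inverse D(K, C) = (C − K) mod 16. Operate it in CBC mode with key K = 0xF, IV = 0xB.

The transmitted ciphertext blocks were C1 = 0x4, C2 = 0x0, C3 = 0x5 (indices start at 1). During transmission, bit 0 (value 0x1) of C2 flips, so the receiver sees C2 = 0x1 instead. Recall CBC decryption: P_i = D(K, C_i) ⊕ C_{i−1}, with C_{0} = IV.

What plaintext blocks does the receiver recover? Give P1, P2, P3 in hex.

P1 = 0xE, P2 = 0x6, P3 = 0x7

Only C2 changed, to 0x1. In CBC, a change in C_i garbles P_i and flips the same bit in P_{i+1}. Decrypting the received ciphertext:
P1: D(K, 0x4) = 0x5; 0x5 ⊕ 0xB = 0xE.
P2: D(K, 0x1) = 0x2; 0x2 ⊕ 0x4 = 0x6.
P3: D(K, 0x5) = 0x6; 0x6 ⊕ 0x1 = 0x7.
Blocks that differ from the original plaintext: P2, P3.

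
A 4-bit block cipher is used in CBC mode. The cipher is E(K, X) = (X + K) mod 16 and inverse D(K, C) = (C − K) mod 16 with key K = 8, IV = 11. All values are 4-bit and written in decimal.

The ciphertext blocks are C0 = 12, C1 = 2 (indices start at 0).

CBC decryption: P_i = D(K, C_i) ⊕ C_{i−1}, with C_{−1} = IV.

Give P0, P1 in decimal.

P0: D(K, 12) = 4; 4 ⊕ 11 = 15.
P1: D(K, 2) = 10; 10 ⊕ 12 = 6.

P0 = 15, P1 = 6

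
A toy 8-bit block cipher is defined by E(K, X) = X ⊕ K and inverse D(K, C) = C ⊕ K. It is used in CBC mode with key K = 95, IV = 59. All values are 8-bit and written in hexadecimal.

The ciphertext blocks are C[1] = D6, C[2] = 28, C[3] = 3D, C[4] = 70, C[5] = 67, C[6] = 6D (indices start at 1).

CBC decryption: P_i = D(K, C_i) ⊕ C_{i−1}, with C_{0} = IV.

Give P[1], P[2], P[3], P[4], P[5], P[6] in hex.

P[1] = 1A, P[2] = 6B, P[3] = 80, P[4] = D8, P[5] = 82, P[6] = 9F

P[1]: D(K, D6) = 43; 43 ⊕ 59 = 1A.
P[2]: D(K, 28) = BD; BD ⊕ D6 = 6B.
P[3]: D(K, 3D) = A8; A8 ⊕ 28 = 80.
P[4]: D(K, 70) = E5; E5 ⊕ 3D = D8.
P[5]: D(K, 67) = F2; F2 ⊕ 70 = 82.
P[6]: D(K, 6D) = F8; F8 ⊕ 67 = 9F.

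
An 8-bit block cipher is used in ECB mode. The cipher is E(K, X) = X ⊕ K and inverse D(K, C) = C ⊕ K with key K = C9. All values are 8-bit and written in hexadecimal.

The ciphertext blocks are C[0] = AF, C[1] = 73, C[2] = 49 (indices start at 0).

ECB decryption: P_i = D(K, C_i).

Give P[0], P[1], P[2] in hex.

P[0] = 66, P[1] = BA, P[2] = 80

P[0]: D(K, AF) = 66.
P[1]: D(K, 73) = BA.
P[2]: D(K, 49) = 80.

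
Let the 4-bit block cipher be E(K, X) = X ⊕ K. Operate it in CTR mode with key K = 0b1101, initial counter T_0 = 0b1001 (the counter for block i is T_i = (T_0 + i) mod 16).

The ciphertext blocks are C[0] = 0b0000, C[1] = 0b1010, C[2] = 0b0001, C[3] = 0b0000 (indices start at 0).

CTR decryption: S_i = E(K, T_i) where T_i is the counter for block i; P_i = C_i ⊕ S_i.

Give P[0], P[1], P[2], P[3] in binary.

P[0]: T = 0b1001, S = E(K, T) = 0b0100; 0b0000 ⊕ 0b0100 = 0b0100.
P[1]: T = 0b1010, S = E(K, T) = 0b0111; 0b1010 ⊕ 0b0111 = 0b1101.
P[2]: T = 0b1011, S = E(K, T) = 0b0110; 0b0001 ⊕ 0b0110 = 0b0111.
P[3]: T = 0b1100, S = E(K, T) = 0b0001; 0b0000 ⊕ 0b0001 = 0b0001.

P[0] = 0b0100, P[1] = 0b1101, P[2] = 0b0111, P[3] = 0b0001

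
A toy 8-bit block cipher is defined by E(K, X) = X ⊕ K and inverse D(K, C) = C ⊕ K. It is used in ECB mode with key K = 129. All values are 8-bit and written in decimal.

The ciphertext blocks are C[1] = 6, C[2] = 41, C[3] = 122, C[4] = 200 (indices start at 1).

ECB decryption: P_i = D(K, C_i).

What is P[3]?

P[3]: D(K, 122) = 251.

P[3] = 251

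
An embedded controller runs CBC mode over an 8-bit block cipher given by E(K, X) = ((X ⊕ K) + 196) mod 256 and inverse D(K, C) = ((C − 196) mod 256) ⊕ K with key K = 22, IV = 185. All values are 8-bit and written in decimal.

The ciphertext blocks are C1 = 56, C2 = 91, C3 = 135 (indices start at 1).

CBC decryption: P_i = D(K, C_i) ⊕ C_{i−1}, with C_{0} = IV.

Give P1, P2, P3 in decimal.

P1 = 219, P2 = 185, P3 = 142

P1: D(K, 56) = 98; 98 ⊕ 185 = 219.
P2: D(K, 91) = 129; 129 ⊕ 56 = 185.
P3: D(K, 135) = 213; 213 ⊕ 91 = 142.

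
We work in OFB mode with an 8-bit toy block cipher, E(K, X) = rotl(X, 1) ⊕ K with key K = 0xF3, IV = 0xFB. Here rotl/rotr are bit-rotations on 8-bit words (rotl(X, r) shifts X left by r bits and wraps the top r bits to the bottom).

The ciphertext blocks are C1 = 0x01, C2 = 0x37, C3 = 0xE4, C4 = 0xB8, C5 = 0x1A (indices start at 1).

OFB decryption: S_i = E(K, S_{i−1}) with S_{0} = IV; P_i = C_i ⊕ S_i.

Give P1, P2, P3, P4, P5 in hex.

P1 = 0x05, P2 = 0xCC, P3 = 0xE0, P4 = 0x43, P5 = 0x1E

P1: S = E(K, 0xFB) = 0x04; 0x01 ⊕ 0x04 = 0x05.
P2: S = E(K, 0x04) = 0xFB; 0x37 ⊕ 0xFB = 0xCC.
P3: S = E(K, 0xFB) = 0x04; 0xE4 ⊕ 0x04 = 0xE0.
P4: S = E(K, 0x04) = 0xFB; 0xB8 ⊕ 0xFB = 0x43.
P5: S = E(K, 0xFB) = 0x04; 0x1A ⊕ 0x04 = 0x1E.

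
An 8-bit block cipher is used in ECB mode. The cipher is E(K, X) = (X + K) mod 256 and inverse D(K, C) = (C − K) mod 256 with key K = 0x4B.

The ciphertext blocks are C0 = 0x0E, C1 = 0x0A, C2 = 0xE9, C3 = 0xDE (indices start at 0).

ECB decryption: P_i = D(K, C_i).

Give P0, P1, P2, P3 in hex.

P0: D(K, 0x0E) = 0xC3.
P1: D(K, 0x0A) = 0xBF.
P2: D(K, 0xE9) = 0x9E.
P3: D(K, 0xDE) = 0x93.

P0 = 0xC3, P1 = 0xBF, P2 = 0x9E, P3 = 0x93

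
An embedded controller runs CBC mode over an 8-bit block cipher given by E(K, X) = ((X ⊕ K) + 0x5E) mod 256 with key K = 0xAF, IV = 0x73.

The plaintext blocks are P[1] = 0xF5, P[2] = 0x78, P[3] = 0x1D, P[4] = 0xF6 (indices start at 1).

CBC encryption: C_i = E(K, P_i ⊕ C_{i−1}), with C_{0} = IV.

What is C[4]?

C[1]: P[1] ⊕ 0x73 = 0x86; E(K, 0x86) = 0x87.
C[2]: P[2] ⊕ 0x87 = 0xFF; E(K, 0xFF) = 0xAE.
C[3]: P[3] ⊕ 0xAE = 0xB3; E(K, 0xB3) = 0x7A.
C[4]: P[4] ⊕ 0x7A = 0x8C; E(K, 0x8C) = 0x81.

C[4] = 0x81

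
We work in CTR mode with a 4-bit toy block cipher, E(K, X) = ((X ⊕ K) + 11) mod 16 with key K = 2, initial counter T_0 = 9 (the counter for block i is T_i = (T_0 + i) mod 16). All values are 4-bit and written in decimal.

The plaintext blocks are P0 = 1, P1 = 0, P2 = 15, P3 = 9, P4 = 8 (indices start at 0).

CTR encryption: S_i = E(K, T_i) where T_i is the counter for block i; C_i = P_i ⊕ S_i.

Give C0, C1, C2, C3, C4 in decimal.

C0 = 7, C1 = 3, C2 = 11, C3 = 0, C4 = 2

C0: T = 9, S = E(K, T) = 6; 1 ⊕ 6 = 7.
C1: T = 10, S = E(K, T) = 3; 0 ⊕ 3 = 3.
C2: T = 11, S = E(K, T) = 4; 15 ⊕ 4 = 11.
C3: T = 12, S = E(K, T) = 9; 9 ⊕ 9 = 0.
C4: T = 13, S = E(K, T) = 10; 8 ⊕ 10 = 2.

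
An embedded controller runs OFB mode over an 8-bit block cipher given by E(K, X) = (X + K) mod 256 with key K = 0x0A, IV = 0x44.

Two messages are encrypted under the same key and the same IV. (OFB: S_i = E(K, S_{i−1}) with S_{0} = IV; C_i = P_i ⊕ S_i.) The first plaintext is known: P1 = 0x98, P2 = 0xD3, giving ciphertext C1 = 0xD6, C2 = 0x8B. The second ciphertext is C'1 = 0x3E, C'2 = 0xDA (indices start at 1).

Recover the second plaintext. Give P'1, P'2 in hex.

In OFB with a reused IV, both messages share the same keystream S_i, so C_i ⊕ C'_i = P_i ⊕ P'_i and thus P'_i = P_i ⊕ C_i ⊕ C'_i.
P'1: 0x98 ⊕ 0xD6 ⊕ 0x3E = 0x70.
P'2: 0xD3 ⊕ 0x8B ⊕ 0xDA = 0x82.

P'1 = 0x70, P'2 = 0x82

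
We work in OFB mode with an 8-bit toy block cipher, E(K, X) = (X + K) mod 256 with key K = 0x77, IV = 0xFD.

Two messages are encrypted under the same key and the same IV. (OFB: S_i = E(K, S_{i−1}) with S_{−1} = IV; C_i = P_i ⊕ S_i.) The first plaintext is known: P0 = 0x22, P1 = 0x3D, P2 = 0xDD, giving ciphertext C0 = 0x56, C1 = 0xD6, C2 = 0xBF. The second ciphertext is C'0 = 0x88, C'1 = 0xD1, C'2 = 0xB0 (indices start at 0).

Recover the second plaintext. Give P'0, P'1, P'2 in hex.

In OFB with a reused IV, both messages share the same keystream S_i, so C_i ⊕ C'_i = P_i ⊕ P'_i and thus P'_i = P_i ⊕ C_i ⊕ C'_i.
P'0: 0x22 ⊕ 0x56 ⊕ 0x88 = 0xFC.
P'1: 0x3D ⊕ 0xD6 ⊕ 0xD1 = 0x3A.
P'2: 0xDD ⊕ 0xBF ⊕ 0xB0 = 0xD2.

P'0 = 0xFC, P'1 = 0x3A, P'2 = 0xD2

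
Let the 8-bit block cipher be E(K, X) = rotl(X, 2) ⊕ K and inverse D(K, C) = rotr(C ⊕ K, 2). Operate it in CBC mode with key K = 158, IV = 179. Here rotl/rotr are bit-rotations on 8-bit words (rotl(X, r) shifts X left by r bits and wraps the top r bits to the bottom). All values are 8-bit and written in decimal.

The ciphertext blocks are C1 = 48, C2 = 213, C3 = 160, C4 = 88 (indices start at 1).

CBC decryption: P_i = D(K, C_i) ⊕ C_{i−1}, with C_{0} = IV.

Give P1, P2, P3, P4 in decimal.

P1 = 24, P2 = 226, P3 = 90, P4 = 17

P1: D(K, 48) = 171; 171 ⊕ 179 = 24.
P2: D(K, 213) = 210; 210 ⊕ 48 = 226.
P3: D(K, 160) = 143; 143 ⊕ 213 = 90.
P4: D(K, 88) = 177; 177 ⊕ 160 = 17.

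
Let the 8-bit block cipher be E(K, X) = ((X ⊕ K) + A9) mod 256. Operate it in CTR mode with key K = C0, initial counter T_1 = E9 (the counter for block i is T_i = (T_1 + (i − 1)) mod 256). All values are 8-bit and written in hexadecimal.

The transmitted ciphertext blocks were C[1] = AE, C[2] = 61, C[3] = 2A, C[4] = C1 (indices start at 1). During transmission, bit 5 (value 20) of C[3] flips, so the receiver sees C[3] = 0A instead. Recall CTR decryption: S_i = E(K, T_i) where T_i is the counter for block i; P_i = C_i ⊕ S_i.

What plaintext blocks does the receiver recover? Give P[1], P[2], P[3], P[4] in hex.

P[1] = 7C, P[2] = B2, P[3] = DE, P[4] = 14

Only C[3] changed, to 0A. In CTR, a change in C_i flips the same bit in P_i only; the keystream is unaffected. Decrypting the received ciphertext:
P[1]: T = E9, S = E(K, T) = D2; AE ⊕ D2 = 7C.
P[2]: T = EA, S = E(K, T) = D3; 61 ⊕ D3 = B2.
P[3]: T = EB, S = E(K, T) = D4; 0A ⊕ D4 = DE.
P[4]: T = EC, S = E(K, T) = D5; C1 ⊕ D5 = 14.
Blocks that differ from the original plaintext: P[3].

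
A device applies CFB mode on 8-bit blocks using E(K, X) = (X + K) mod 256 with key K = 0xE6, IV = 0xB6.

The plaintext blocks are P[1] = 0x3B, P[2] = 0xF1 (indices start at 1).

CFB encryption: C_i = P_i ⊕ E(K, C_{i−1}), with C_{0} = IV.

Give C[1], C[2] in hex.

C[1]: E(K, 0xB6) = 0x9C; 0x3B ⊕ 0x9C = 0xA7.
C[2]: E(K, 0xA7) = 0x8D; 0xF1 ⊕ 0x8D = 0x7C.

C[1] = 0xA7, C[2] = 0x7C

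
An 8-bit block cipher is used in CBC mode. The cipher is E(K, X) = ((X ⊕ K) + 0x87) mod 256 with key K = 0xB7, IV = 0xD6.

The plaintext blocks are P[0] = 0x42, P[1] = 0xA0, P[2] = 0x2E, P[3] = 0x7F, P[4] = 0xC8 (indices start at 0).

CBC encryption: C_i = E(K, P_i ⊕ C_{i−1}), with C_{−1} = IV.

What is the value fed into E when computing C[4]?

C[0]: P[0] ⊕ 0xD6 = 0x94; E(K, 0x94) = 0xAA.
C[1]: P[1] ⊕ 0xAA = 0x0A; E(K, 0x0A) = 0x44.
C[2]: P[2] ⊕ 0x44 = 0x6A; E(K, 0x6A) = 0x64.
C[3]: P[3] ⊕ 0x64 = 0x1B; E(K, 0x1B) = 0x33.
C[4]: P[4] ⊕ 0x33 = 0xFB; E(K, 0xFB) = 0xD3.
So the input to E for block [4] is 0xFB.

0xFB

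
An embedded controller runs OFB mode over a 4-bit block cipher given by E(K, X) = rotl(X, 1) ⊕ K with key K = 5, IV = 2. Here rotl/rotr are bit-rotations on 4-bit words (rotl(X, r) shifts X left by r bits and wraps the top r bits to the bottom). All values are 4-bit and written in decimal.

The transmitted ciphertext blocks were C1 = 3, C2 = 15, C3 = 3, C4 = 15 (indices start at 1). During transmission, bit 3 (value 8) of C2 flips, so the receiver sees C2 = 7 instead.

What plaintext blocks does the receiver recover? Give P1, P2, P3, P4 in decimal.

OFB decryption: S_i = E(K, S_{i−1}) with S_{0} = IV; P_i = C_i ⊕ S_i.
Only C2 changed, to 7. In OFB, a change in C_i flips the same bit in P_i only; the keystream is unaffected. Decrypting the received ciphertext:
P1: S = E(K, 2) = 1; 3 ⊕ 1 = 2.
P2: S = E(K, 1) = 7; 7 ⊕ 7 = 0.
P3: S = E(K, 7) = 11; 3 ⊕ 11 = 8.
P4: S = E(K, 11) = 2; 15 ⊕ 2 = 13.
Blocks that differ from the original plaintext: P2.

P1 = 2, P2 = 0, P3 = 8, P4 = 13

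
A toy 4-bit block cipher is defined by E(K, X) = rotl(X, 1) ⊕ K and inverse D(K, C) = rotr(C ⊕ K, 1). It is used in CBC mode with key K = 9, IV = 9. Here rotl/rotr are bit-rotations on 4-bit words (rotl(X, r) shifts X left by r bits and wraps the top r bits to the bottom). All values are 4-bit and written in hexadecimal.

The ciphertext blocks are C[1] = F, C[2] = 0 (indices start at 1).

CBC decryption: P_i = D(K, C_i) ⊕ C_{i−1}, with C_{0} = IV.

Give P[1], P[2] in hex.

P[1] = A, P[2] = 3

P[1]: D(K, F) = 3; 3 ⊕ 9 = A.
P[2]: D(K, 0) = C; C ⊕ F = 3.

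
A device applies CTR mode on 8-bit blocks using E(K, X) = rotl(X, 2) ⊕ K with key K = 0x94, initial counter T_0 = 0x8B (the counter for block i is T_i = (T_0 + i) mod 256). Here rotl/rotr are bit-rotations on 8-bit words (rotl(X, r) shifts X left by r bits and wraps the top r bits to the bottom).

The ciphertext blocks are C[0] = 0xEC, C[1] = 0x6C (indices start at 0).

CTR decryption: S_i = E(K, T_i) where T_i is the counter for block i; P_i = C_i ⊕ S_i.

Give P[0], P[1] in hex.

P[0]: T = 0x8B, S = E(K, T) = 0xBA; 0xEC ⊕ 0xBA = 0x56.
P[1]: T = 0x8C, S = E(K, T) = 0xA6; 0x6C ⊕ 0xA6 = 0xCA.

P[0] = 0x56, P[1] = 0xCA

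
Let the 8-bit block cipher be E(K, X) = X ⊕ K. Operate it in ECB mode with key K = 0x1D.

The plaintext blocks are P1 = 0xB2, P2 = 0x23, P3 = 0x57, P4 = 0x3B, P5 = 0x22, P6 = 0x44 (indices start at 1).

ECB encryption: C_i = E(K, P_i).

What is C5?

C5: E(K, 0x22) = 0x3F.

C5 = 0x3F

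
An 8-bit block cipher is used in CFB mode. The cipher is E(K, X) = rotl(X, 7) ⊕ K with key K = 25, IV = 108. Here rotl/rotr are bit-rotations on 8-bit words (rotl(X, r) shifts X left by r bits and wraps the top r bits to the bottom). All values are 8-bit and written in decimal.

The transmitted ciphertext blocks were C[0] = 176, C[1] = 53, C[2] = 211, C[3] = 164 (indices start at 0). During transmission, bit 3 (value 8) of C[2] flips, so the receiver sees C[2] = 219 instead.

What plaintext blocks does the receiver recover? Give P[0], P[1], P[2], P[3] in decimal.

CFB decryption: P_i = C_i ⊕ E(K, C_{i−1}), with C_{−1} = IV.
Only C[2] changed, to 219. In CFB, a change in C_i flips the same bit in P_i and garbles P_{i+1}. Decrypting the received ciphertext:
P[0]: E(K, 108) = 47; 176 ⊕ 47 = 159.
P[1]: E(K, 176) = 65; 53 ⊕ 65 = 116.
P[2]: E(K, 53) = 131; 219 ⊕ 131 = 88.
P[3]: E(K, 219) = 244; 164 ⊕ 244 = 80.
Blocks that differ from the original plaintext: P[2], P[3].

P[0] = 159, P[1] = 116, P[2] = 88, P[3] = 80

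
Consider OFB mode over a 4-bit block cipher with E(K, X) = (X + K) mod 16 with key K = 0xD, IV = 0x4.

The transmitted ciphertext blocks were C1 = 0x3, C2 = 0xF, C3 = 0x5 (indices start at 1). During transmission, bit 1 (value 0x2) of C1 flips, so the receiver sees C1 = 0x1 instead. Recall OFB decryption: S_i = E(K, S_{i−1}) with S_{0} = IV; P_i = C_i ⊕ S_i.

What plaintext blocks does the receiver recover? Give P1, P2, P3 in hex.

Only C1 changed, to 0x1. In OFB, a change in C_i flips the same bit in P_i only; the keystream is unaffected. Decrypting the received ciphertext:
P1: S = E(K, 0x4) = 0x1; 0x1 ⊕ 0x1 = 0x0.
P2: S = E(K, 0x1) = 0xE; 0xF ⊕ 0xE = 0x1.
P3: S = E(K, 0xE) = 0xB; 0x5 ⊕ 0xB = 0xE.
Blocks that differ from the original plaintext: P1.

P1 = 0x0, P2 = 0x1, P3 = 0xE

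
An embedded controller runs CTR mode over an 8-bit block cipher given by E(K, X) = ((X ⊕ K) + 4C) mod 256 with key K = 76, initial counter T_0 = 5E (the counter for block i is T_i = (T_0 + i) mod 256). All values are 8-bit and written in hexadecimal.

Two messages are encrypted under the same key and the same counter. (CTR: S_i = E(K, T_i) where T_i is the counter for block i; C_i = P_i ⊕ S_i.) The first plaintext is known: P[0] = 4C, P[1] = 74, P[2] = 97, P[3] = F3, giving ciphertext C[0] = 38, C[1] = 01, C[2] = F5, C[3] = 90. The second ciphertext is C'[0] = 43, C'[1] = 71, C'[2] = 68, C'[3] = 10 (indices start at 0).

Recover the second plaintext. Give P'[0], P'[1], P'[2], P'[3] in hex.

In CTR with a reused counter, both messages share the same keystream S_i, so C_i ⊕ C'_i = P_i ⊕ P'_i and thus P'_i = P_i ⊕ C_i ⊕ C'_i.
P'[0]: 4C ⊕ 38 ⊕ 43 = 37.
P'[1]: 74 ⊕ 01 ⊕ 71 = 04.
P'[2]: 97 ⊕ F5 ⊕ 68 = 0A.
P'[3]: F3 ⊕ 90 ⊕ 10 = 73.

P'[0] = 37, P'[1] = 04, P'[2] = 0A, P'[3] = 73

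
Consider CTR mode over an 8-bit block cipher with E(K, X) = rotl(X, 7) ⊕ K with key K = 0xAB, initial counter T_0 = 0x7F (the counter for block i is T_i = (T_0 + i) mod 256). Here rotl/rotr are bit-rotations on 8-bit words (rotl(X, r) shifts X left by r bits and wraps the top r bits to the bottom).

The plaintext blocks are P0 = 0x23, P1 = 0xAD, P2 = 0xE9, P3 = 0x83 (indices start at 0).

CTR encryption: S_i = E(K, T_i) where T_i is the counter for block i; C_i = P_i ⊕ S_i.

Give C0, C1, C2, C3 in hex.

C0 = 0x37, C1 = 0x46, C2 = 0x82, C3 = 0x69

C0: T = 0x7F, S = E(K, T) = 0x14; 0x23 ⊕ 0x14 = 0x37.
C1: T = 0x80, S = E(K, T) = 0xEB; 0xAD ⊕ 0xEB = 0x46.
C2: T = 0x81, S = E(K, T) = 0x6B; 0xE9 ⊕ 0x6B = 0x82.
C3: T = 0x82, S = E(K, T) = 0xEA; 0x83 ⊕ 0xEA = 0x69.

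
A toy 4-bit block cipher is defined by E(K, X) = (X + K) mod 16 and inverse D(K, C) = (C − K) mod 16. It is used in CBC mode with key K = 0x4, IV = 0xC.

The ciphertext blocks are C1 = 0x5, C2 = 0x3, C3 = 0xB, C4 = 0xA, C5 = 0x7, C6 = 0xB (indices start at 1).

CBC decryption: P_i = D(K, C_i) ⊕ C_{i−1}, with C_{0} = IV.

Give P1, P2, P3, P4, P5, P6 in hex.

P1 = 0xD, P2 = 0xA, P3 = 0x4, P4 = 0xD, P5 = 0x9, P6 = 0x0

P1: D(K, 0x5) = 0x1; 0x1 ⊕ 0xC = 0xD.
P2: D(K, 0x3) = 0xF; 0xF ⊕ 0x5 = 0xA.
P3: D(K, 0xB) = 0x7; 0x7 ⊕ 0x3 = 0x4.
P4: D(K, 0xA) = 0x6; 0x6 ⊕ 0xB = 0xD.
P5: D(K, 0x7) = 0x3; 0x3 ⊕ 0xA = 0x9.
P6: D(K, 0xB) = 0x7; 0x7 ⊕ 0x7 = 0x0.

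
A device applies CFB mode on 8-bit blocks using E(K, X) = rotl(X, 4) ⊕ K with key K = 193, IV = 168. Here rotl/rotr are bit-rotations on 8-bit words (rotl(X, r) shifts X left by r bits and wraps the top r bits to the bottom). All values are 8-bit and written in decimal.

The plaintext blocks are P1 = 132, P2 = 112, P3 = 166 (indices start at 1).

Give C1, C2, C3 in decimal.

CFB encryption: C_i = P_i ⊕ E(K, C_{i−1}), with C_{0} = IV.
C1: E(K, 168) = 75; 132 ⊕ 75 = 207.
C2: E(K, 207) = 61; 112 ⊕ 61 = 77.
C3: E(K, 77) = 21; 166 ⊕ 21 = 179.

C1 = 207, C2 = 77, C3 = 179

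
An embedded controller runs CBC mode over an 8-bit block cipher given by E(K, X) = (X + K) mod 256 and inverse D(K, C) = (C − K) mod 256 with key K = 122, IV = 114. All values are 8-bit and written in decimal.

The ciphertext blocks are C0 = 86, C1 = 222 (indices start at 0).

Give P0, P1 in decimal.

P0 = 174, P1 = 50

CBC decryption: P_i = D(K, C_i) ⊕ C_{i−1}, with C_{−1} = IV.
P0: D(K, 86) = 220; 220 ⊕ 114 = 174.
P1: D(K, 222) = 100; 100 ⊕ 86 = 50.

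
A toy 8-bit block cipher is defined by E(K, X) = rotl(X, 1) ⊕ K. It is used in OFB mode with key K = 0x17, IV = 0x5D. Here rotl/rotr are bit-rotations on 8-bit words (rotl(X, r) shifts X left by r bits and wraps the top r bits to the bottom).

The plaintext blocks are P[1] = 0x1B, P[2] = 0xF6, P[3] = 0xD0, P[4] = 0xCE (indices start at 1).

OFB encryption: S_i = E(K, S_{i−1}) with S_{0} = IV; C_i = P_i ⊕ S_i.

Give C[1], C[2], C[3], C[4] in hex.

C[1]: S = E(K, 0x5D) = 0xAD; 0x1B ⊕ 0xAD = 0xB6.
C[2]: S = E(K, 0xAD) = 0x4C; 0xF6 ⊕ 0x4C = 0xBA.
C[3]: S = E(K, 0x4C) = 0x8F; 0xD0 ⊕ 0x8F = 0x5F.
C[4]: S = E(K, 0x8F) = 0x08; 0xCE ⊕ 0x08 = 0xC6.

C[1] = 0xB6, C[2] = 0xBA, C[3] = 0x5F, C[4] = 0xC6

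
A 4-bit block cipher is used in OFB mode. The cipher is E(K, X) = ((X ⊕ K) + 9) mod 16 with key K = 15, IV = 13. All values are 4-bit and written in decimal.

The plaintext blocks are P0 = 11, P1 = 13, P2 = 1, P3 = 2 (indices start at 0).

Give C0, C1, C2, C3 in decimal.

C0 = 0, C1 = 0, C2 = 10, C3 = 15

OFB encryption: S_i = E(K, S_{i−1}) with S_{−1} = IV; C_i = P_i ⊕ S_i.
C0: S = E(K, 13) = 11; 11 ⊕ 11 = 0.
C1: S = E(K, 11) = 13; 13 ⊕ 13 = 0.
C2: S = E(K, 13) = 11; 1 ⊕ 11 = 10.
C3: S = E(K, 11) = 13; 2 ⊕ 13 = 15.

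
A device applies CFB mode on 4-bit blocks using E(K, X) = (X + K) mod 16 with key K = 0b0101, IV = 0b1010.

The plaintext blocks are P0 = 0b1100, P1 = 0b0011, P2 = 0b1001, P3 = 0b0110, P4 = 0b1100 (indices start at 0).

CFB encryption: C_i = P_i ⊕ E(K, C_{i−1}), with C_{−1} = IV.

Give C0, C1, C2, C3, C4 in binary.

C0: E(K, 0b1010) = 0b1111; 0b1100 ⊕ 0b1111 = 0b0011.
C1: E(K, 0b0011) = 0b1000; 0b0011 ⊕ 0b1000 = 0b1011.
C2: E(K, 0b1011) = 0b0000; 0b1001 ⊕ 0b0000 = 0b1001.
C3: E(K, 0b1001) = 0b1110; 0b0110 ⊕ 0b1110 = 0b1000.
C4: E(K, 0b1000) = 0b1101; 0b1100 ⊕ 0b1101 = 0b0001.

C0 = 0b0011, C1 = 0b1011, C2 = 0b1001, C3 = 0b1000, C4 = 0b0001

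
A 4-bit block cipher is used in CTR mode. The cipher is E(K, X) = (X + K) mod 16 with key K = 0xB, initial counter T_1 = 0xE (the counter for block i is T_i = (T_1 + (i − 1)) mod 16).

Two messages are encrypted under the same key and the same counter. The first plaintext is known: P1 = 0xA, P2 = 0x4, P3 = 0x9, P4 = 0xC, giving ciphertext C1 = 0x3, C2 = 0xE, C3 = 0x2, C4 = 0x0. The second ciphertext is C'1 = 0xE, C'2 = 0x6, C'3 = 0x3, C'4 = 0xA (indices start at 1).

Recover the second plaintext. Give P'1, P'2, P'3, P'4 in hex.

In CTR with a reused counter, both messages share the same keystream S_i, so C_i ⊕ C'_i = P_i ⊕ P'_i and thus P'_i = P_i ⊕ C_i ⊕ C'_i.
P'1: 0xA ⊕ 0x3 ⊕ 0xE = 0x7.
P'2: 0x4 ⊕ 0xE ⊕ 0x6 = 0xC.
P'3: 0x9 ⊕ 0x2 ⊕ 0x3 = 0x8.
P'4: 0xC ⊕ 0x0 ⊕ 0xA = 0x6.

P'1 = 0x7, P'2 = 0xC, P'3 = 0x8, P'4 = 0x6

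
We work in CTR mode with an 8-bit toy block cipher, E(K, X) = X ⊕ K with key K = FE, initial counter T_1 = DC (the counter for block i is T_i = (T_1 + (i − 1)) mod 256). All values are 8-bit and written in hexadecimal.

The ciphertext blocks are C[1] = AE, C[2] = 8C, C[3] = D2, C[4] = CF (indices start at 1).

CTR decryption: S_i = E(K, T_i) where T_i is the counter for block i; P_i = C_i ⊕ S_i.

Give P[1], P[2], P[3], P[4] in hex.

P[1]: T = DC, S = E(K, T) = 22; AE ⊕ 22 = 8C.
P[2]: T = DD, S = E(K, T) = 23; 8C ⊕ 23 = AF.
P[3]: T = DE, S = E(K, T) = 20; D2 ⊕ 20 = F2.
P[4]: T = DF, S = E(K, T) = 21; CF ⊕ 21 = EE.

P[1] = 8C, P[2] = AF, P[3] = F2, P[4] = EE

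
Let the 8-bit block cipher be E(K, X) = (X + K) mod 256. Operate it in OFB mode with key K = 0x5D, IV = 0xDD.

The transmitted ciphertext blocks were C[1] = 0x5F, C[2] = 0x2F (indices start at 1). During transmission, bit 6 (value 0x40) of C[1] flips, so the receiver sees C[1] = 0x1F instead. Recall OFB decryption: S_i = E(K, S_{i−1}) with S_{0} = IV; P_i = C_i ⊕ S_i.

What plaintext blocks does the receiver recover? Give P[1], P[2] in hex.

Only C[1] changed, to 0x1F. In OFB, a change in C_i flips the same bit in P_i only; the keystream is unaffected. Decrypting the received ciphertext:
P[1]: S = E(K, 0xDD) = 0x3A; 0x1F ⊕ 0x3A = 0x25.
P[2]: S = E(K, 0x3A) = 0x97; 0x2F ⊕ 0x97 = 0xB8.
Blocks that differ from the original plaintext: P[1].

P[1] = 0x25, P[2] = 0xB8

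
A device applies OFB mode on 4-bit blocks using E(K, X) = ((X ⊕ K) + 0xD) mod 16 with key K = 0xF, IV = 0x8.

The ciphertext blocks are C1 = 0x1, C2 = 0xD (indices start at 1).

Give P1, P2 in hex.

OFB decryption: S_i = E(K, S_{i−1}) with S_{0} = IV; P_i = C_i ⊕ S_i.
P1: S = E(K, 0x8) = 0x4; 0x1 ⊕ 0x4 = 0x5.
P2: S = E(K, 0x4) = 0x8; 0xD ⊕ 0x8 = 0x5.

P1 = 0x5, P2 = 0x5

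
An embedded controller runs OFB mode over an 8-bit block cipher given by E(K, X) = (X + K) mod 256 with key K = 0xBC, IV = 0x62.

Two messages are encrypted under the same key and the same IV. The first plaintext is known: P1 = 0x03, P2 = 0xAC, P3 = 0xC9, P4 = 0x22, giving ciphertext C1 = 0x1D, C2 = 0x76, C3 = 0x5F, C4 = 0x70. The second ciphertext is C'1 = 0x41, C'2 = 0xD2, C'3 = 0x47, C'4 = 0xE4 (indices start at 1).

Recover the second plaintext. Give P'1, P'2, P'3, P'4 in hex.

In OFB with a reused IV, both messages share the same keystream S_i, so C_i ⊕ C'_i = P_i ⊕ P'_i and thus P'_i = P_i ⊕ C_i ⊕ C'_i.
P'1: 0x03 ⊕ 0x1D ⊕ 0x41 = 0x5F.
P'2: 0xAC ⊕ 0x76 ⊕ 0xD2 = 0x08.
P'3: 0xC9 ⊕ 0x5F ⊕ 0x47 = 0xD1.
P'4: 0x22 ⊕ 0x70 ⊕ 0xE4 = 0xB6.

P'1 = 0x5F, P'2 = 0x08, P'3 = 0xD1, P'4 = 0xB6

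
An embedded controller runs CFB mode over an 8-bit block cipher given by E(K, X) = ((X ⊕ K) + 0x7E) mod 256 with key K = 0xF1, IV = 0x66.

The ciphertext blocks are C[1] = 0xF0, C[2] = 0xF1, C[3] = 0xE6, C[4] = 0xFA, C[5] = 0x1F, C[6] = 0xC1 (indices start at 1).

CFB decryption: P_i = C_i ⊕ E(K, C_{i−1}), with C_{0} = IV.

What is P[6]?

P[6] = 0xAD

P[6]: E(K, 0x1F) = 0x6C; 0xC1 ⊕ 0x6C = 0xAD.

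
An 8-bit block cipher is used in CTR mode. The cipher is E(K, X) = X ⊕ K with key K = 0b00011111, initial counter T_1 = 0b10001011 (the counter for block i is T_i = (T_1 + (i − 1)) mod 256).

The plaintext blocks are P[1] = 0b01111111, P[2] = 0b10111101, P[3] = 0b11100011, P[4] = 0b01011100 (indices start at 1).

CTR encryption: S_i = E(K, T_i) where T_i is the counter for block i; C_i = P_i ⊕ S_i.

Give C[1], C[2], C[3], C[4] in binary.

C[1] = 0b11101011, C[2] = 0b00101110, C[3] = 0b01110001, C[4] = 0b11001101

C[1]: T = 0b10001011, S = E(K, T) = 0b10010100; 0b01111111 ⊕ 0b10010100 = 0b11101011.
C[2]: T = 0b10001100, S = E(K, T) = 0b10010011; 0b10111101 ⊕ 0b10010011 = 0b00101110.
C[3]: T = 0b10001101, S = E(K, T) = 0b10010010; 0b11100011 ⊕ 0b10010010 = 0b01110001.
C[4]: T = 0b10001110, S = E(K, T) = 0b10010001; 0b01011100 ⊕ 0b10010001 = 0b11001101.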